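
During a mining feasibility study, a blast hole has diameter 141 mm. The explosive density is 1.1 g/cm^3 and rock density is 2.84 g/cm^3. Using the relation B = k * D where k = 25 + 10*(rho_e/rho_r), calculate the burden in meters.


First, compute k:
rho_e / rho_r = 1.1 / 2.84 = 0.3873239437
k = 25 + 10 * 0.3873239437 = 28.87323944
Then, compute burden:
B = k * D / 1000 = 28.87323944 * 141 / 1000
= 4071.126761 / 1000
= 4.0711 m

4.0711 m


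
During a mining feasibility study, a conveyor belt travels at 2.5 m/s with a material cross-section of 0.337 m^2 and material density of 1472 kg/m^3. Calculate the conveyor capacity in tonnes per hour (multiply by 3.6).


4464.576 t/h

Volumetric flow = speed * area
= 2.5 * 0.337 = 0.8425 m^3/s
Mass flow = volumetric * density
= 0.8425 * 1472 = 1240.16 kg/s
Convert to t/h: multiply by 3.6
Capacity = 1240.16 * 3.6
= 4464.576 t/h


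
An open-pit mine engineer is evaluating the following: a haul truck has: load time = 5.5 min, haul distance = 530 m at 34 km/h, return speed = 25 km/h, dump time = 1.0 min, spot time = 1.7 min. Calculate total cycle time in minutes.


10.4073 min

Convert haul speed to m/min: 34 * 1000/60 = 566.6666667 m/min
Haul time = 530 / 566.6666667 = 0.9352941176 min
Convert return speed to m/min: 25 * 1000/60 = 416.6666667 m/min
Return time = 530 / 416.6666667 = 1.272 min
Total cycle time:
= 5.5 + 0.9352941176 + 1.0 + 1.272 + 1.7
= 10.4073 min


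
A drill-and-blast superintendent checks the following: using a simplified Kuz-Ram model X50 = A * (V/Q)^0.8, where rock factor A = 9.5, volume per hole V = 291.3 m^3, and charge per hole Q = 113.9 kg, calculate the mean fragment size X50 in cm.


Compute V/Q:
V/Q = 291.3 / 113.9 = 2.557506585
Raise to the power 0.8:
(V/Q)^0.8 = 2.557506585^0.8 = 2.119597548
Multiply by A:
X50 = 9.5 * 2.119597548
= 20.1362 cm

20.1362 cm


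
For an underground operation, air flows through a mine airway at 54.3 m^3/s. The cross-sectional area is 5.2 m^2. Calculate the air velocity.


10.4423 m/s

Velocity = flow rate / cross-sectional area
= 54.3 / 5.2
= 10.4423 m/s


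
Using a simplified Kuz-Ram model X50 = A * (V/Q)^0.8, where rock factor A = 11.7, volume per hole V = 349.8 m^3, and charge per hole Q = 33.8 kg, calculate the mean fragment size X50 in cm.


Compute V/Q:
V/Q = 349.8 / 33.8 = 10.34911243
Raise to the power 0.8:
(V/Q)^0.8 = 10.34911243^0.8 = 6.485186708
Multiply by A:
X50 = 11.7 * 6.485186708
= 75.8767 cm

75.8767 cm


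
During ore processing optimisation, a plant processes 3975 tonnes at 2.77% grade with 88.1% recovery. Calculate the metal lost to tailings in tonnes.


13.1028 tonnes

Total metal in feed:
= 3975 * 2.77 / 100 = 110.1075 tonnes
Metal recovered:
= 110.1075 * 88.1 / 100 = 97.0047075 tonnes
Metal lost to tailings:
= 110.1075 - 97.0047075
= 13.1028 tonnes


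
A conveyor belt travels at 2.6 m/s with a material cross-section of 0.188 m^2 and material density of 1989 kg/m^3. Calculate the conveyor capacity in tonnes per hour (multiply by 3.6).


Volumetric flow = speed * area
= 2.6 * 0.188 = 0.4888 m^3/s
Mass flow = volumetric * density
= 0.4888 * 1989 = 972.2232 kg/s
Convert to t/h: multiply by 3.6
Capacity = 972.2232 * 3.6
= 3500.0035 t/h

3500.0035 t/h


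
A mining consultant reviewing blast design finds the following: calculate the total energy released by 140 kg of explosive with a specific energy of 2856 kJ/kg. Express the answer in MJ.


Energy = mass * specific_energy / 1000
= 140 * 2856 / 1000
= 399840 / 1000
= 399.84 MJ

399.84 MJ


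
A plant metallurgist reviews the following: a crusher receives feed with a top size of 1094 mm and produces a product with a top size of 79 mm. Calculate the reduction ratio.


13.8481

Reduction ratio = feed size / product size
= 1094 / 79
= 13.8481


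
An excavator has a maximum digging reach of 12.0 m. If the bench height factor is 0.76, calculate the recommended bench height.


9.12 m

Bench height = reach * factor
= 12.0 * 0.76
= 9.12 m


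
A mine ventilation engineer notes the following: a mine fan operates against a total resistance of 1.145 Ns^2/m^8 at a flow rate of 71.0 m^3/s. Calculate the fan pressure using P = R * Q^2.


Compute Q^2:
Q^2 = 71.0^2 = 5041.0
Compute pressure:
P = R * Q^2 = 1.145 * 5041.0
= 5771.945 Pa

5771.945 Pa


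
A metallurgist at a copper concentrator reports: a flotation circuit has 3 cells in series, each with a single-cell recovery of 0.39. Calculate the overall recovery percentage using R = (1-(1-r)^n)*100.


Complement of single-cell recovery:
1 - r = 1 - 0.39 = 0.61
Raise to power n:
(1 - r)^3 = 0.61^3 = 0.226981
Overall recovery:
R = (1 - 0.226981) * 100
= 77.3019%

77.3019%


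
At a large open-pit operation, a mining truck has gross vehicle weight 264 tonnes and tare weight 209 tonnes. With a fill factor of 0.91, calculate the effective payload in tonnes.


Maximum payload = gross - tare
= 264 - 209 = 55 tonnes
Effective payload = max payload * fill factor
= 55 * 0.91
= 50.05 tonnes

50.05 tonnes


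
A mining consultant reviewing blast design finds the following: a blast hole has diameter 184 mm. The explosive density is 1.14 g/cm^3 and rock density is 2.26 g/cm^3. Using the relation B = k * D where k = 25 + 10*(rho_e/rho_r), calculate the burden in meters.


First, compute k:
rho_e / rho_r = 1.14 / 2.26 = 0.5044247788
k = 25 + 10 * 0.5044247788 = 30.04424779
Then, compute burden:
B = k * D / 1000 = 30.04424779 * 184 / 1000
= 5528.141593 / 1000
= 5.5281 m

5.5281 m


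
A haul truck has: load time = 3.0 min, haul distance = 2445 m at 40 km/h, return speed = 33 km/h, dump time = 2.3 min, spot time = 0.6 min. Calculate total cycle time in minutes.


14.013 min

Convert haul speed to m/min: 40 * 1000/60 = 666.6666667 m/min
Haul time = 2445 / 666.6666667 = 3.6675 min
Convert return speed to m/min: 33 * 1000/60 = 550 m/min
Return time = 2445 / 550 = 4.445454545 min
Total cycle time:
= 3.0 + 3.6675 + 2.3 + 4.445454545 + 0.6
= 14.013 min


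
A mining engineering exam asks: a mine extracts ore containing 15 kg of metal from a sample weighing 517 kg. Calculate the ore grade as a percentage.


2.9014%

Ore grade = (metal mass / ore mass) * 100
= (15 / 517) * 100
= 0.02901353965 * 100
= 2.9014%


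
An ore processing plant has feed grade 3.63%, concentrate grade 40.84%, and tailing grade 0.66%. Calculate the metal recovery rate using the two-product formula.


83.1621%

Using the two-product formula:
R = 100 * c * (f - t) / (f * (c - t))
Numerator = 100 * 40.84 * (3.63 - 0.66)
= 100 * 40.84 * 2.97
= 12129.48
Denominator = 3.63 * (40.84 - 0.66)
= 3.63 * 40.18
= 145.8534
R = 12129.48 / 145.8534
= 83.1621%


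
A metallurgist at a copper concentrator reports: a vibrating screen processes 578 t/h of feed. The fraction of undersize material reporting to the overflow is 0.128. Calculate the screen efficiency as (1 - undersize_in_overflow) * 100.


Screen efficiency = (1 - fraction of undersize in overflow) * 100
= (1 - 0.128) * 100
= 0.872 * 100
= 87.2%

87.2%


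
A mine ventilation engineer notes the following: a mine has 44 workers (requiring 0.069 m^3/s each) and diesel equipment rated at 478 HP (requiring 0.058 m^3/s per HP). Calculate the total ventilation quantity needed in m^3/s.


30.76 m^3/s

Airflow for workers:
Q_people = 44 * 0.069 = 3.036 m^3/s
Airflow for diesel equipment:
Q_diesel = 478 * 0.058 = 27.724 m^3/s
Total ventilation:
Q_total = 3.036 + 27.724
= 30.76 m^3/s


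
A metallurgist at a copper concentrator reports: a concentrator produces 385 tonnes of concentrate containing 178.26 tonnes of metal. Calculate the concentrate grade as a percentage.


46.3013%

Grade = (metal in concentrate / concentrate mass) * 100
= (178.26 / 385) * 100
= 0.463012987 * 100
= 46.3013%


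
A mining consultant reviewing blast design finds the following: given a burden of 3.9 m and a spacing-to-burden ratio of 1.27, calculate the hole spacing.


Spacing = burden * ratio
= 3.9 * 1.27
= 4.953 m

4.953 m


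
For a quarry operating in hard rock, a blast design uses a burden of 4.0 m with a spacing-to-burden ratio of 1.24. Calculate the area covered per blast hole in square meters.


First, find the spacing:
Spacing = burden * ratio = 4.0 * 1.24
= 4.96 m
Then, calculate the area:
Area = burden * spacing = 4.0 * 4.96
= 19.84 m^2

19.84 m^2


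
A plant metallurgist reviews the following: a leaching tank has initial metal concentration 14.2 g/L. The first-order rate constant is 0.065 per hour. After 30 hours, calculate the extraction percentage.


Compute the exponent:
-k * t = -0.065 * 30 = -1.95
Remaining concentration:
C = 14.2 * exp(-1.95)
= 14.2 * 0.1422740716
= 2.020291817 g/L
Extracted = 14.2 - 2.020291817 = 12.17970818 g/L
Extraction % = 12.17970818 / 14.2 * 100
= 85.7726%

85.7726%


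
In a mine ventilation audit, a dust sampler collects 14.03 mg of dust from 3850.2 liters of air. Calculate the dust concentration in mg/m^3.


Convert liters to m^3: 1 m^3 = 1000 L
Concentration = mass / volume * 1000
= 14.03 / 3850.2 * 1000
= 0.003643966547 * 1000
= 3.644 mg/m^3

3.644 mg/m^3


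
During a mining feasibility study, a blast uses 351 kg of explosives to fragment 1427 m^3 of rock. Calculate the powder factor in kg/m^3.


0.246 kg/m^3

Powder factor = explosive mass / rock volume
= 351 / 1427
= 0.246 kg/m^3


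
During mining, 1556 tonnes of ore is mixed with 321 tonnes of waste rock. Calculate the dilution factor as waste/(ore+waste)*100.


Total material = ore + waste
= 1556 + 321 = 1877 tonnes
Dilution = waste / total * 100
= 321 / 1877 * 100
= 0.1710175812 * 100
= 17.1018%

17.1018%


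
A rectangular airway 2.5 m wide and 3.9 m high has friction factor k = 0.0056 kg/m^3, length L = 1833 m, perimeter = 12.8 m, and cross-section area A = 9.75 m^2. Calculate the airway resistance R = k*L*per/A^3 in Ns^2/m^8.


Compute the numerator:
k * L * per = 0.0056 * 1833 * 12.8
= 131.38944
Compute the denominator:
A^3 = 9.75^3 = 926.859375
Resistance:
R = 131.38944 / 926.859375
= 0.1418 Ns^2/m^8

0.1418 Ns^2/m^8


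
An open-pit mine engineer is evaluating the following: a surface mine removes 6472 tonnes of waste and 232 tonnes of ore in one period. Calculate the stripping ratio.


Stripping ratio = waste tonnage / ore tonnage
= 6472 / 232
= 27.8966

27.8966


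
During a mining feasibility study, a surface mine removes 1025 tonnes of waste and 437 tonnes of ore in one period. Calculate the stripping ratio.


Stripping ratio = waste tonnage / ore tonnage
= 1025 / 437
= 2.3455

2.3455


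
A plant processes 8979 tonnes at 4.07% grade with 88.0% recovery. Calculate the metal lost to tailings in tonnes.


43.8534 tonnes

Total metal in feed:
= 8979 * 4.07 / 100 = 365.4453 tonnes
Metal recovered:
= 365.4453 * 88.0 / 100 = 321.591864 tonnes
Metal lost to tailings:
= 365.4453 - 321.591864
= 43.8534 tonnes


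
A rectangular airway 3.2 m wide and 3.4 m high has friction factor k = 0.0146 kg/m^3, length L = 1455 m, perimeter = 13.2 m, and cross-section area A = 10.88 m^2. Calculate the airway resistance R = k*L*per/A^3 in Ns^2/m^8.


Compute the numerator:
k * L * per = 0.0146 * 1455 * 13.2
= 280.4076
Compute the denominator:
A^3 = 10.88^3 = 1287.913472
Resistance:
R = 280.4076 / 1287.913472
= 0.2177 Ns^2/m^8

0.2177 Ns^2/m^8


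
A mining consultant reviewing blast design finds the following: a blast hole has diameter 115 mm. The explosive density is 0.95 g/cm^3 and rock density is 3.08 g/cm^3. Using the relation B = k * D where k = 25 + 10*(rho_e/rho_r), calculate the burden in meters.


First, compute k:
rho_e / rho_r = 0.95 / 3.08 = 0.3084415584
k = 25 + 10 * 0.3084415584 = 28.08441558
Then, compute burden:
B = k * D / 1000 = 28.08441558 * 115 / 1000
= 3229.707792 / 1000
= 3.2297 m

3.2297 m


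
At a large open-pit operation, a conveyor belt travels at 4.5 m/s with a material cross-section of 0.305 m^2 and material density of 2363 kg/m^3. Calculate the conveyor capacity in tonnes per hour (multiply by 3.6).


Volumetric flow = speed * area
= 4.5 * 0.305 = 1.3725 m^3/s
Mass flow = volumetric * density
= 1.3725 * 2363 = 3243.2175 kg/s
Convert to t/h: multiply by 3.6
Capacity = 3243.2175 * 3.6
= 11675.583 t/h

11675.583 t/h


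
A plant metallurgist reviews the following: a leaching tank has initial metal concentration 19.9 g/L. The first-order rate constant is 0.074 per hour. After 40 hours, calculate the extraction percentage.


Compute the exponent:
-k * t = -0.074 * 40 = -2.96
Remaining concentration:
C = 19.9 * exp(-2.96)
= 19.9 * 0.05181891717
= 1.031196452 g/L
Extracted = 19.9 - 1.031196452 = 18.86880355 g/L
Extraction % = 18.86880355 / 19.9 * 100
= 94.8181%

94.8181%


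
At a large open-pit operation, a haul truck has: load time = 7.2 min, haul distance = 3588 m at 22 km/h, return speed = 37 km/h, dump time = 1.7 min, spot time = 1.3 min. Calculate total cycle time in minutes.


Convert haul speed to m/min: 22 * 1000/60 = 366.6666667 m/min
Haul time = 3588 / 366.6666667 = 9.785454545 min
Convert return speed to m/min: 37 * 1000/60 = 616.6666667 m/min
Return time = 3588 / 616.6666667 = 5.818378378 min
Total cycle time:
= 7.2 + 9.785454545 + 1.7 + 5.818378378 + 1.3
= 25.8038 min

25.8038 min


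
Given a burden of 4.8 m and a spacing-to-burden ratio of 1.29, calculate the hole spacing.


6.192 m

Spacing = burden * ratio
= 4.8 * 1.29
= 6.192 m


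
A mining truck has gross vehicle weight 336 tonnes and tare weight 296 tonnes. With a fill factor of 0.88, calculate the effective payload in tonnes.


35.2 tonnes

Maximum payload = gross - tare
= 336 - 296 = 40 tonnes
Effective payload = max payload * fill factor
= 40 * 0.88
= 35.2 tonnes


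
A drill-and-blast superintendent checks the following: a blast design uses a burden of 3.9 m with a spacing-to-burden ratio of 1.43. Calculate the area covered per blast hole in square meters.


First, find the spacing:
Spacing = burden * ratio = 3.9 * 1.43
= 5.577 m
Then, calculate the area:
Area = burden * spacing = 3.9 * 5.577
= 21.7503 m^2

21.7503 m^2


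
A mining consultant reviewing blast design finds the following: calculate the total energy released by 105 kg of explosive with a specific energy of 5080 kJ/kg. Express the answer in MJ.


Energy = mass * specific_energy / 1000
= 105 * 5080 / 1000
= 533400 / 1000
= 533.4 MJ

533.4 MJ


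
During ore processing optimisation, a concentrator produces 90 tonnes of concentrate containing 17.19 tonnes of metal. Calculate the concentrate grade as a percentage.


Grade = (metal in concentrate / concentrate mass) * 100
= (17.19 / 90) * 100
= 0.191 * 100
= 19.1%

19.1%


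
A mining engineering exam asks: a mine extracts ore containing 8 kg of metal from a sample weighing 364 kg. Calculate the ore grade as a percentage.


Ore grade = (metal mass / ore mass) * 100
= (8 / 364) * 100
= 0.02197802198 * 100
= 2.1978%

2.1978%


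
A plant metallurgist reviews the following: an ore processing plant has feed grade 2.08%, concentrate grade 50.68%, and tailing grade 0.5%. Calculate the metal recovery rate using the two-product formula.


76.7184%

Using the two-product formula:
R = 100 * c * (f - t) / (f * (c - t))
Numerator = 100 * 50.68 * (2.08 - 0.5)
= 100 * 50.68 * 1.58
= 8007.44
Denominator = 2.08 * (50.68 - 0.5)
= 2.08 * 50.18
= 104.3744
R = 8007.44 / 104.3744
= 76.7184%


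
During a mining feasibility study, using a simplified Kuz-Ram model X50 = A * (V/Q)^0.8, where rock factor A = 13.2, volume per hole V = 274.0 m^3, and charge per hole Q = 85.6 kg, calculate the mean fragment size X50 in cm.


Compute V/Q:
V/Q = 274.0 / 85.6 = 3.200934579
Raise to the power 0.8:
(V/Q)^0.8 = 3.200934579^0.8 = 2.536421574
Multiply by A:
X50 = 13.2 * 2.536421574
= 33.4808 cm

33.4808 cm


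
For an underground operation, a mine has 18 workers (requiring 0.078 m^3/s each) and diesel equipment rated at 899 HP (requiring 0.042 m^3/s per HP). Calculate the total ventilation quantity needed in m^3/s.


Airflow for workers:
Q_people = 18 * 0.078 = 1.404 m^3/s
Airflow for diesel equipment:
Q_diesel = 899 * 0.042 = 37.758 m^3/s
Total ventilation:
Q_total = 1.404 + 37.758
= 39.162 m^3/s

39.162 m^3/s


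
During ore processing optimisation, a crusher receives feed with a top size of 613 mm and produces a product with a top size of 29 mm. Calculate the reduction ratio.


Reduction ratio = feed size / product size
= 613 / 29
= 21.1379

21.1379


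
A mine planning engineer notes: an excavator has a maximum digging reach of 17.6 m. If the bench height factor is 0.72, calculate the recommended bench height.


12.672 m

Bench height = reach * factor
= 17.6 * 0.72
= 12.672 m


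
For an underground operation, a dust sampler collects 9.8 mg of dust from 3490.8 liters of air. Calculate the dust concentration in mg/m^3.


Convert liters to m^3: 1 m^3 = 1000 L
Concentration = mass / volume * 1000
= 9.8 / 3490.8 * 1000
= 0.002807379397 * 1000
= 2.8074 mg/m^3

2.8074 mg/m^3


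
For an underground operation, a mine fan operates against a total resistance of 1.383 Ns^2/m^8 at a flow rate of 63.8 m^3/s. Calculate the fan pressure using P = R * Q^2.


Compute Q^2:
Q^2 = 63.8^2 = 4070.44
Compute pressure:
P = R * Q^2 = 1.383 * 4070.44
= 5629.4185 Pa

5629.4185 Pa


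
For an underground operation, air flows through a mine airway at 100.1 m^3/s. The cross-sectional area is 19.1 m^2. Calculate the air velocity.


Velocity = flow rate / cross-sectional area
= 100.1 / 19.1
= 5.2408 m/s

5.2408 m/s


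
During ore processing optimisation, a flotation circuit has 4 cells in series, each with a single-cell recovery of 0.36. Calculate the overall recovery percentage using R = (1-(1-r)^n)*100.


83.2228%

Complement of single-cell recovery:
1 - r = 1 - 0.36 = 0.64
Raise to power n:
(1 - r)^4 = 0.64^4 = 0.16777216
Overall recovery:
R = (1 - 0.16777216) * 100
= 83.2228%


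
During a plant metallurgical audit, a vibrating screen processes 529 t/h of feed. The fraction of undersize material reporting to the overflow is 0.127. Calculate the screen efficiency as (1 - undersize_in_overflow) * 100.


87.3%

Screen efficiency = (1 - fraction of undersize in overflow) * 100
= (1 - 0.127) * 100
= 0.873 * 100
= 87.3%


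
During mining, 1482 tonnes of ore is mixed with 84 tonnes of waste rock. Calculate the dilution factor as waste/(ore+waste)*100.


5.364%

Total material = ore + waste
= 1482 + 84 = 1566 tonnes
Dilution = waste / total * 100
= 84 / 1566 * 100
= 0.05363984674 * 100
= 5.364%


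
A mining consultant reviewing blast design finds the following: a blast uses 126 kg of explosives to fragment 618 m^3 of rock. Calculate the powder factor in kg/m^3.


0.2039 kg/m^3

Powder factor = explosive mass / rock volume
= 126 / 618
= 0.2039 kg/m^3


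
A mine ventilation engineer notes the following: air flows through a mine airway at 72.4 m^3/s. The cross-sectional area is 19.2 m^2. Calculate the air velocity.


Velocity = flow rate / cross-sectional area
= 72.4 / 19.2
= 3.7708 m/s

3.7708 m/s


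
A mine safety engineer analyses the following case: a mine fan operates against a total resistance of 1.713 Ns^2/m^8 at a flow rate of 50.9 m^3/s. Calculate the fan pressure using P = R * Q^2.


4438.0575 Pa

Compute Q^2:
Q^2 = 50.9^2 = 2590.81
Compute pressure:
P = R * Q^2 = 1.713 * 2590.81
= 4438.0575 Pa


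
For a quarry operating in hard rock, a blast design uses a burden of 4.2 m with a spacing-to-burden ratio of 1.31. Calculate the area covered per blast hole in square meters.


First, find the spacing:
Spacing = burden * ratio = 4.2 * 1.31
= 5.502 m
Then, calculate the area:
Area = burden * spacing = 4.2 * 5.502
= 23.1084 m^2

23.1084 m^2


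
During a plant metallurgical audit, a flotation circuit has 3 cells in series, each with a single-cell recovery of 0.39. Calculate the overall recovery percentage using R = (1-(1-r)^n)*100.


Complement of single-cell recovery:
1 - r = 1 - 0.39 = 0.61
Raise to power n:
(1 - r)^3 = 0.61^3 = 0.226981
Overall recovery:
R = (1 - 0.226981) * 100
= 77.3019%

77.3019%


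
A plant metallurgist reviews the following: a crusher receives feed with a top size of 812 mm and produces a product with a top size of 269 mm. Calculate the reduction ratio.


3.0186

Reduction ratio = feed size / product size
= 812 / 269
= 3.0186


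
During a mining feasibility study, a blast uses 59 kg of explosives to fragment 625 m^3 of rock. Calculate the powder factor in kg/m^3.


0.0944 kg/m^3

Powder factor = explosive mass / rock volume
= 59 / 625
= 0.0944 kg/m^3


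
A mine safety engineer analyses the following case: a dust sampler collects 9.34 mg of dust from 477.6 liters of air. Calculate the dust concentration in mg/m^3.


Convert liters to m^3: 1 m^3 = 1000 L
Concentration = mass / volume * 1000
= 9.34 / 477.6 * 1000
= 0.0195561139 * 1000
= 19.5561 mg/m^3

19.5561 mg/m^3


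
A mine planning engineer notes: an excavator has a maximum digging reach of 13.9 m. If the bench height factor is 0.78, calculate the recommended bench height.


Bench height = reach * factor
= 13.9 * 0.78
= 10.842 m

10.842 m


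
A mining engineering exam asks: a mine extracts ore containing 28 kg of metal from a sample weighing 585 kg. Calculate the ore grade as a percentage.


Ore grade = (metal mass / ore mass) * 100
= (28 / 585) * 100
= 0.04786324786 * 100
= 4.7863%

4.7863%


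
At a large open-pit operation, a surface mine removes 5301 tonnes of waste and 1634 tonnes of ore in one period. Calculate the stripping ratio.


3.2442

Stripping ratio = waste tonnage / ore tonnage
= 5301 / 1634
= 3.2442


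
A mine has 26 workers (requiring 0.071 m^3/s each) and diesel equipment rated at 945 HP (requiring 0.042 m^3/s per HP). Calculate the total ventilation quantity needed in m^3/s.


41.536 m^3/s

Airflow for workers:
Q_people = 26 * 0.071 = 1.846 m^3/s
Airflow for diesel equipment:
Q_diesel = 945 * 0.042 = 39.69 m^3/s
Total ventilation:
Q_total = 1.846 + 39.69
= 41.536 m^3/s


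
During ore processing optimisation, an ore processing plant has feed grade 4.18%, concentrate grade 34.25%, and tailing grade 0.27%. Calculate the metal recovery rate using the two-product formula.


94.2839%

Using the two-product formula:
R = 100 * c * (f - t) / (f * (c - t))
Numerator = 100 * 34.25 * (4.18 - 0.27)
= 100 * 34.25 * 3.91
= 13391.75
Denominator = 4.18 * (34.25 - 0.27)
= 4.18 * 33.98
= 142.0364
R = 13391.75 / 142.0364
= 94.2839%


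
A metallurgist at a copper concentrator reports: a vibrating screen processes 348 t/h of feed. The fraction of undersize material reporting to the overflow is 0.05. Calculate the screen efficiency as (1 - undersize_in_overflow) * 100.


Screen efficiency = (1 - fraction of undersize in overflow) * 100
= (1 - 0.05) * 100
= 0.95 * 100
= 95.0%

95.0%


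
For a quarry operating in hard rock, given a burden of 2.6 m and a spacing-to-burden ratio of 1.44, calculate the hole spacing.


3.744 m

Spacing = burden * ratio
= 2.6 * 1.44
= 3.744 m


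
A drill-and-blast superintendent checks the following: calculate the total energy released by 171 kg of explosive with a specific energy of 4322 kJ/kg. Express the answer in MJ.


Energy = mass * specific_energy / 1000
= 171 * 4322 / 1000
= 739062 / 1000
= 739.062 MJ

739.062 MJ


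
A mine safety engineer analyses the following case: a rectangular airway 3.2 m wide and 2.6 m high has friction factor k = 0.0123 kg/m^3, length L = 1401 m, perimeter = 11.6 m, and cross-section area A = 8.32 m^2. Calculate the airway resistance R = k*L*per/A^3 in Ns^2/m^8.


Compute the numerator:
k * L * per = 0.0123 * 1401 * 11.6
= 199.89468
Compute the denominator:
A^3 = 8.32^3 = 575.930368
Resistance:
R = 199.89468 / 575.930368
= 0.3471 Ns^2/m^8

0.3471 Ns^2/m^8


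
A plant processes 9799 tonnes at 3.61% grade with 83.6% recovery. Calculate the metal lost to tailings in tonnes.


58.014 tonnes

Total metal in feed:
= 9799 * 3.61 / 100 = 353.7439 tonnes
Metal recovered:
= 353.7439 * 83.6 / 100 = 295.7299004 tonnes
Metal lost to tailings:
= 353.7439 - 295.7299004
= 58.014 tonnes


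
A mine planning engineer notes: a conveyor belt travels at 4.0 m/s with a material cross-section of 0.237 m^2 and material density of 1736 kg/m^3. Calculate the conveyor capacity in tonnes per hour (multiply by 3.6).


5924.6208 t/h

Volumetric flow = speed * area
= 4.0 * 0.237 = 0.948 m^3/s
Mass flow = volumetric * density
= 0.948 * 1736 = 1645.728 kg/s
Convert to t/h: multiply by 3.6
Capacity = 1645.728 * 3.6
= 5924.6208 t/h


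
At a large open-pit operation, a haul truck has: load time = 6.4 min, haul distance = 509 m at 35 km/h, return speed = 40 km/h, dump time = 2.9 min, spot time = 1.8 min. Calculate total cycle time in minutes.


Convert haul speed to m/min: 35 * 1000/60 = 583.3333333 m/min
Haul time = 509 / 583.3333333 = 0.8725714286 min
Convert return speed to m/min: 40 * 1000/60 = 666.6666667 m/min
Return time = 509 / 666.6666667 = 0.7635 min
Total cycle time:
= 6.4 + 0.8725714286 + 2.9 + 0.7635 + 1.8
= 12.7361 min

12.7361 min


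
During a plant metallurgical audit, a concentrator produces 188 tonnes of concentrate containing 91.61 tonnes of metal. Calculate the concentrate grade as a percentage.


48.7287%

Grade = (metal in concentrate / concentrate mass) * 100
= (91.61 / 188) * 100
= 0.487287234 * 100
= 48.7287%


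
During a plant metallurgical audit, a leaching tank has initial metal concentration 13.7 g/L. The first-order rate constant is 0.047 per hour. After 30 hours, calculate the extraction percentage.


75.5857%

Compute the exponent:
-k * t = -0.047 * 30 = -1.41
Remaining concentration:
C = 13.7 * exp(-1.41)
= 13.7 * 0.2441432832
= 3.344762979 g/L
Extracted = 13.7 - 3.344762979 = 10.35523702 g/L
Extraction % = 10.35523702 / 13.7 * 100
= 75.5857%


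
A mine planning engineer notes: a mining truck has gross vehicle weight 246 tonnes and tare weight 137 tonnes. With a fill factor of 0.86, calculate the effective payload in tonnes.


93.74 tonnes

Maximum payload = gross - tare
= 246 - 137 = 109 tonnes
Effective payload = max payload * fill factor
= 109 * 0.86
= 93.74 tonnes


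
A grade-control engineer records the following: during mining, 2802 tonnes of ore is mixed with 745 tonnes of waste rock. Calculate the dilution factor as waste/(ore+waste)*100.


Total material = ore + waste
= 2802 + 745 = 3547 tonnes
Dilution = waste / total * 100
= 745 / 3547 * 100
= 0.2100366507 * 100
= 21.0037%

21.0037%


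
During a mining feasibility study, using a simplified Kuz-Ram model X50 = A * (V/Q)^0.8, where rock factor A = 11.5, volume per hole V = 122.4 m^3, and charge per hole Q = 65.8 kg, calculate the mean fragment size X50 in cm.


Compute V/Q:
V/Q = 122.4 / 65.8 = 1.860182371
Raise to the power 0.8:
(V/Q)^0.8 = 1.860182371^0.8 = 1.643025937
Multiply by A:
X50 = 11.5 * 1.643025937
= 18.8948 cm

18.8948 cm


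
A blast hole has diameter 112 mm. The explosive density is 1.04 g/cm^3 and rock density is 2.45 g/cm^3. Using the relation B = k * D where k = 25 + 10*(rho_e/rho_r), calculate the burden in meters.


First, compute k:
rho_e / rho_r = 1.04 / 2.45 = 0.4244897959
k = 25 + 10 * 0.4244897959 = 29.24489796
Then, compute burden:
B = k * D / 1000 = 29.24489796 * 112 / 1000
= 3275.428571 / 1000
= 3.2754 m

3.2754 m


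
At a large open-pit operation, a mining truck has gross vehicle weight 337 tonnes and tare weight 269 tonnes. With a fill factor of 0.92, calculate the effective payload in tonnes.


Maximum payload = gross - tare
= 337 - 269 = 68 tonnes
Effective payload = max payload * fill factor
= 68 * 0.92
= 62.56 tonnes

62.56 tonnes


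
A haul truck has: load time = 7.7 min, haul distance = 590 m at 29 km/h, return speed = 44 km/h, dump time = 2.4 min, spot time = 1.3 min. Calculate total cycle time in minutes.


13.4252 min

Convert haul speed to m/min: 29 * 1000/60 = 483.3333333 m/min
Haul time = 590 / 483.3333333 = 1.220689655 min
Convert return speed to m/min: 44 * 1000/60 = 733.3333333 m/min
Return time = 590 / 733.3333333 = 0.8045454545 min
Total cycle time:
= 7.7 + 1.220689655 + 2.4 + 0.8045454545 + 1.3
= 13.4252 min


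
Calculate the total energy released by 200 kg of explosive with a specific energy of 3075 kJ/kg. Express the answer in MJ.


615.0 MJ

Energy = mass * specific_energy / 1000
= 200 * 3075 / 1000
= 615000 / 1000
= 615.0 MJ


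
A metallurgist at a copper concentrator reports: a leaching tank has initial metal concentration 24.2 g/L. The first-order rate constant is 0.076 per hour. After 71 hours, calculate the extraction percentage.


Compute the exponent:
-k * t = -0.076 * 71 = -5.396
Remaining concentration:
C = 24.2 * exp(-5.396)
= 24.2 * 0.004534683447
= 0.1097393394 g/L
Extracted = 24.2 - 0.1097393394 = 24.09026066 g/L
Extraction % = 24.09026066 / 24.2 * 100
= 99.5465%

99.5465%


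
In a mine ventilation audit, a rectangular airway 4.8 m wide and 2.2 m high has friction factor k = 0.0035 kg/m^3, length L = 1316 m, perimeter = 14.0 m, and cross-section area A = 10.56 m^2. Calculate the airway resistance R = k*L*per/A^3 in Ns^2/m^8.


0.0548 Ns^2/m^8

Compute the numerator:
k * L * per = 0.0035 * 1316 * 14.0
= 64.484
Compute the denominator:
A^3 = 10.56^3 = 1177.583616
Resistance:
R = 64.484 / 1177.583616
= 0.0548 Ns^2/m^8


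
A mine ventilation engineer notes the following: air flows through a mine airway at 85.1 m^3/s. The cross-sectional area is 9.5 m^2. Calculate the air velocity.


8.9579 m/s

Velocity = flow rate / cross-sectional area
= 85.1 / 9.5
= 8.9579 m/s


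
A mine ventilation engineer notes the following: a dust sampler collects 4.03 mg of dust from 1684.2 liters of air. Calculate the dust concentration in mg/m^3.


Convert liters to m^3: 1 m^3 = 1000 L
Concentration = mass / volume * 1000
= 4.03 / 1684.2 * 1000
= 0.002392827455 * 1000
= 2.3928 mg/m^3

2.3928 mg/m^3


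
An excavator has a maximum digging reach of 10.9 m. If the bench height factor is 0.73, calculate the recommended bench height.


Bench height = reach * factor
= 10.9 * 0.73
= 7.957 m

7.957 m


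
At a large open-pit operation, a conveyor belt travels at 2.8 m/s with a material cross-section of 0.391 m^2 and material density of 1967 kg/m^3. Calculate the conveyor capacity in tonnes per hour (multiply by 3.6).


Volumetric flow = speed * area
= 2.8 * 0.391 = 1.0948 m^3/s
Mass flow = volumetric * density
= 1.0948 * 1967 = 2153.4716 kg/s
Convert to t/h: multiply by 3.6
Capacity = 2153.4716 * 3.6
= 7752.4978 t/h

7752.4978 t/h


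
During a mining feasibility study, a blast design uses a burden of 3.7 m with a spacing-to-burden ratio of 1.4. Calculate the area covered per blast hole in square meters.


First, find the spacing:
Spacing = burden * ratio = 3.7 * 1.4
= 5.18 m
Then, calculate the area:
Area = burden * spacing = 3.7 * 5.18
= 19.166 m^2

19.166 m^2


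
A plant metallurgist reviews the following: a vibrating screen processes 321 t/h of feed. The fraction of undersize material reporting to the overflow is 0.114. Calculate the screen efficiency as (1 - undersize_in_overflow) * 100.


88.6%

Screen efficiency = (1 - fraction of undersize in overflow) * 100
= (1 - 0.114) * 100
= 0.886 * 100
= 88.6%


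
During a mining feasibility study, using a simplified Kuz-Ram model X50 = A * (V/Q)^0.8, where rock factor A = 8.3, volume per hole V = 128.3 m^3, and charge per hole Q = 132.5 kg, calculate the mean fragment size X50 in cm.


Compute V/Q:
V/Q = 128.3 / 132.5 = 0.9683018868
Raise to the power 0.8:
(V/Q)^0.8 = 0.9683018868^0.8 = 0.9745600905
Multiply by A:
X50 = 8.3 * 0.9745600905
= 8.0888 cm

8.0888 cm


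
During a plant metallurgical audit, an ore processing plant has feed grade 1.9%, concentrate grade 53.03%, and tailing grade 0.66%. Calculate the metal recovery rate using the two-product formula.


66.0856%

Using the two-product formula:
R = 100 * c * (f - t) / (f * (c - t))
Numerator = 100 * 53.03 * (1.9 - 0.66)
= 100 * 53.03 * 1.24
= 6575.72
Denominator = 1.9 * (53.03 - 0.66)
= 1.9 * 52.37
= 99.503
R = 6575.72 / 99.503
= 66.0856%


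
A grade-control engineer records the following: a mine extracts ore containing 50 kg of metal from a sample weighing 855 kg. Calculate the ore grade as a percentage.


5.848%

Ore grade = (metal mass / ore mass) * 100
= (50 / 855) * 100
= 0.05847953216 * 100
= 5.848%


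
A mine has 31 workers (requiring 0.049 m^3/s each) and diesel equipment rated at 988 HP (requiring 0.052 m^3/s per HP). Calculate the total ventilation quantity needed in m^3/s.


52.895 m^3/s

Airflow for workers:
Q_people = 31 * 0.049 = 1.519 m^3/s
Airflow for diesel equipment:
Q_diesel = 988 * 0.052 = 51.376 m^3/s
Total ventilation:
Q_total = 1.519 + 51.376
= 52.895 m^3/s


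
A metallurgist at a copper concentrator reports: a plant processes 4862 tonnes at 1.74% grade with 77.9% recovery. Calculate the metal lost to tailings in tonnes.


18.6963 tonnes

Total metal in feed:
= 4862 * 1.74 / 100 = 84.5988 tonnes
Metal recovered:
= 84.5988 * 77.9 / 100 = 65.9024652 tonnes
Metal lost to tailings:
= 84.5988 - 65.9024652
= 18.6963 tonnes


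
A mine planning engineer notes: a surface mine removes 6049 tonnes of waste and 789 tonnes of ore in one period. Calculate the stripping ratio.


7.6667

Stripping ratio = waste tonnage / ore tonnage
= 6049 / 789
= 7.6667


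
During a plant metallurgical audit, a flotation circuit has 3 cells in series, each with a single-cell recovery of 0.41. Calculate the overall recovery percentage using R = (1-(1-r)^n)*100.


79.4621%

Complement of single-cell recovery:
1 - r = 1 - 0.41 = 0.59
Raise to power n:
(1 - r)^3 = 0.59^3 = 0.205379
Overall recovery:
R = (1 - 0.205379) * 100
= 79.4621%


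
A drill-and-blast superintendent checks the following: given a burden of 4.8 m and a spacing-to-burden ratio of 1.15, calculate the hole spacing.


Spacing = burden * ratio
= 4.8 * 1.15
= 5.52 m

5.52 m


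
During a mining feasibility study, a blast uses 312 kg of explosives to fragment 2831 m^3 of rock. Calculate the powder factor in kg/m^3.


Powder factor = explosive mass / rock volume
= 312 / 2831
= 0.1102 kg/m^3

0.1102 kg/m^3


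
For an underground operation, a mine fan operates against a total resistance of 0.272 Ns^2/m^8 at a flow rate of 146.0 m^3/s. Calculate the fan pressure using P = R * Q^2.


Compute Q^2:
Q^2 = 146.0^2 = 21316.0
Compute pressure:
P = R * Q^2 = 0.272 * 21316.0
= 5797.952 Pa

5797.952 Pa


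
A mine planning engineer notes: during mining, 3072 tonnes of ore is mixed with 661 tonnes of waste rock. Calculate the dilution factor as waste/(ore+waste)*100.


17.7069%

Total material = ore + waste
= 3072 + 661 = 3733 tonnes
Dilution = waste / total * 100
= 661 / 3733 * 100
= 0.1770693812 * 100
= 17.7069%


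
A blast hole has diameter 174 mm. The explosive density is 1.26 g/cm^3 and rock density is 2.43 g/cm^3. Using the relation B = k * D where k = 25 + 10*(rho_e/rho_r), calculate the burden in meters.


First, compute k:
rho_e / rho_r = 1.26 / 2.43 = 0.5185185185
k = 25 + 10 * 0.5185185185 = 30.18518519
Then, compute burden:
B = k * D / 1000 = 30.18518519 * 174 / 1000
= 5252.222222 / 1000
= 5.2522 m

5.2522 m


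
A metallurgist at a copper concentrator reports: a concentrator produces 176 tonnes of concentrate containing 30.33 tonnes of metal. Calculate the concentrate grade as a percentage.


17.233%

Grade = (metal in concentrate / concentrate mass) * 100
= (30.33 / 176) * 100
= 0.1723295455 * 100
= 17.233%


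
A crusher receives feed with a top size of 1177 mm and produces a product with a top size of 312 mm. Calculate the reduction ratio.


Reduction ratio = feed size / product size
= 1177 / 312
= 3.7724

3.7724


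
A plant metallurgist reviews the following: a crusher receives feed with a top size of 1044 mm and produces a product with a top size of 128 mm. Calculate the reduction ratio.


8.1563

Reduction ratio = feed size / product size
= 1044 / 128
= 8.1563


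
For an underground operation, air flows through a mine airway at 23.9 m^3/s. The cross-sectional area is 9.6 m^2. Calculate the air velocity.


Velocity = flow rate / cross-sectional area
= 23.9 / 9.6
= 2.4896 m/s

2.4896 m/s


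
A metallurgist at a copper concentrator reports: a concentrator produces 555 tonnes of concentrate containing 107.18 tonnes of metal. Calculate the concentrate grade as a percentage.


Grade = (metal in concentrate / concentrate mass) * 100
= (107.18 / 555) * 100
= 0.1931171171 * 100
= 19.3117%

19.3117%


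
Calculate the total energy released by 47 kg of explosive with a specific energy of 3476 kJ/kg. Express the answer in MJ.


163.372 MJ

Energy = mass * specific_energy / 1000
= 47 * 3476 / 1000
= 163372 / 1000
= 163.372 MJ


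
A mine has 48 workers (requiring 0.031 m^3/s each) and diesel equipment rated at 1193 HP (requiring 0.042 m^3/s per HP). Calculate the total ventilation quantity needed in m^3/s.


Airflow for workers:
Q_people = 48 * 0.031 = 1.488 m^3/s
Airflow for diesel equipment:
Q_diesel = 1193 * 0.042 = 50.106 m^3/s
Total ventilation:
Q_total = 1.488 + 50.106
= 51.594 m^3/s

51.594 m^3/s


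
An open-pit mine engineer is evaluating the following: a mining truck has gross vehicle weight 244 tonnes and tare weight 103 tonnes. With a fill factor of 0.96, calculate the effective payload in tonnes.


Maximum payload = gross - tare
= 244 - 103 = 141 tonnes
Effective payload = max payload * fill factor
= 141 * 0.96
= 135.36 tonnes

135.36 tonnes


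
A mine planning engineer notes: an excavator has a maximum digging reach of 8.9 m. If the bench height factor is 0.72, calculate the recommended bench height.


6.408 m

Bench height = reach * factor
= 8.9 * 0.72
= 6.408 m


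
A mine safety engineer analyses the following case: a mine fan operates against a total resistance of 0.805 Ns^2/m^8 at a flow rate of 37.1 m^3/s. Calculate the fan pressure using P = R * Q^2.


Compute Q^2:
Q^2 = 37.1^2 = 1376.41
Compute pressure:
P = R * Q^2 = 0.805 * 1376.41
= 1108.0101 Pa

1108.0101 Pa


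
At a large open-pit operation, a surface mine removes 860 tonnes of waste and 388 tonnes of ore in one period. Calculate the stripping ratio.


Stripping ratio = waste tonnage / ore tonnage
= 860 / 388
= 2.2165

2.2165


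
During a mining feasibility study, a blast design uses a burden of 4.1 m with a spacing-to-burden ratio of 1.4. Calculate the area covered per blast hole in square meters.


23.534 m^2

First, find the spacing:
Spacing = burden * ratio = 4.1 * 1.4
= 5.74 m
Then, calculate the area:
Area = burden * spacing = 4.1 * 5.74
= 23.534 m^2


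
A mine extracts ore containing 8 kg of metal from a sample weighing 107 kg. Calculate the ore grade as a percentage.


7.4766%

Ore grade = (metal mass / ore mass) * 100
= (8 / 107) * 100
= 0.07476635514 * 100
= 7.4766%


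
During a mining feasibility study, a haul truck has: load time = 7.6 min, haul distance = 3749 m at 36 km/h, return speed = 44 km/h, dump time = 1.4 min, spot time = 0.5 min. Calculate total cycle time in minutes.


Convert haul speed to m/min: 36 * 1000/60 = 600 m/min
Haul time = 3749 / 600 = 6.248333333 min
Convert return speed to m/min: 44 * 1000/60 = 733.3333333 m/min
Return time = 3749 / 733.3333333 = 5.112272727 min
Total cycle time:
= 7.6 + 6.248333333 + 1.4 + 5.112272727 + 0.5
= 20.8606 min

20.8606 min


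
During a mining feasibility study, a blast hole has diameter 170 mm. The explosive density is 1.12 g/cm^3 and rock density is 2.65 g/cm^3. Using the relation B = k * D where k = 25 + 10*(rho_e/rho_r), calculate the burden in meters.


First, compute k:
rho_e / rho_r = 1.12 / 2.65 = 0.4226415094
k = 25 + 10 * 0.4226415094 = 29.22641509
Then, compute burden:
B = k * D / 1000 = 29.22641509 * 170 / 1000
= 4968.490566 / 1000
= 4.9685 m

4.9685 m
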